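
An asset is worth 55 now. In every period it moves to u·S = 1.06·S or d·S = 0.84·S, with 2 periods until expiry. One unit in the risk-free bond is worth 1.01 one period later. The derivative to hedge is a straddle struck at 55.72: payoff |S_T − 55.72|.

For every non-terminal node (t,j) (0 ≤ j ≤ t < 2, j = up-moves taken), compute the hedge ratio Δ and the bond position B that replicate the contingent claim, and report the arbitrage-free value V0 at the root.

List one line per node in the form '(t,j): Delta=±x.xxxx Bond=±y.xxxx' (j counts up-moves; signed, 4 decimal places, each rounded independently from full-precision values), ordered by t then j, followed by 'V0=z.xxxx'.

(0,0): Delta=-0.2314 Bond=19.4636
(1,0): Delta=-1.0000 Bond=55.1683
(1,1): Delta=-0.0522 Bond=9.2140
V0=6.7375

No-arbitrage ⇒ martingale measure with p* = (R−d)/(u−d) = 0.7727.
Payoff layer (t=2): V(2,0)=16.9120, V(2,1)=6.7480, V(2,2)=6.0780
(1,0): S=46.2000. Δ = (V_up−V_dn)/(S_up−S_dn) = (6.7480−16.9120)/(48.9720−38.8080) = -1.0000. V = [p*·6.7480 + (1−p*)·16.9120]/1.01 = 8.9683. B = V − Δ·S = 55.1683.
(1,1): S=58.3000. Δ = (V_up−V_dn)/(S_up−S_dn) = (6.0780−6.7480)/(61.7980−48.9720) = -0.0522. V = [p*·6.0780 + (1−p*)·6.7480]/1.01 = 6.1686. B = V − Δ·S = 9.2140.
(0,0): S=55.0000. Δ = (V_up−V_dn)/(S_up−S_dn) = (6.1686−8.9683)/(58.3000−46.2000) = -0.2314. V = [p*·6.1686 + (1−p*)·8.9683]/1.01 = 6.7375. B = V − Δ·S = 19.4636.
Root portfolio cost Δ·55+B reproduces V0=6.7375.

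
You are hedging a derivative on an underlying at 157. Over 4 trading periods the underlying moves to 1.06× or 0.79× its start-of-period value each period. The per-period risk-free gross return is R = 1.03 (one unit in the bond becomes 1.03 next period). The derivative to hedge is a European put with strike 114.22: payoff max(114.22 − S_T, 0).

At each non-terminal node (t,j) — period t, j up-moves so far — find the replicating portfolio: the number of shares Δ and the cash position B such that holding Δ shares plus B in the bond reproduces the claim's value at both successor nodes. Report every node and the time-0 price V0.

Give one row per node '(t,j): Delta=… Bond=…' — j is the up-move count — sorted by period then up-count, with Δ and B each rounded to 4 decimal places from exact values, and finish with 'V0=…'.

(0,0): Delta=-0.0440 Bond=7.2703
(1,0): Delta=-0.2549 Bond=33.6491
(1,1): Delta=-0.0244 Bond=4.2183
(2,0): Delta=-1.0000 Bond=107.6633
(2,1): Delta=-0.1855 Bond=25.5330
(2,2): Delta=-0.0093 Bond=1.6963
(3,0): Delta=-1.0000 Bond=110.8932
(3,1): Delta=-1.0000 Bond=110.8932
(3,2): Delta=-0.1096 Bond=15.7247
(3,3): Delta=0.0000 Bond=0.0000
V0=0.3611

Under the risk-neutral measure, an up-move has probability p* = (R−d)/(u−d) = 0.8889 and values discount at R = 1.03.
At expiry t=4: V(4,0)=53.0684, V(4,1)=32.1684, V(4,2)=4.1255, V(4,3)=0.0000, V(4,4)=0.0000
Node (3,0) S=77.4071: V=(p*·32.1684+(1−p*)·53.0684)/1.03=33.4861; Δ=(32.1684−53.0684)/(82.0516−61.1516)=-1.0000; B=V−Δ·S=110.8932
Node (3,1) S=103.8627: V=(p*·4.1255+(1−p*)·32.1684)/1.03=7.0305; Δ=(4.1255−32.1684)/(110.0945−82.0516)=-1.0000; B=V−Δ·S=110.8932
Node (3,2) S=139.3601: V=(p*·0.0000+(1−p*)·4.1255)/1.03=0.4450; Δ=(0.0000−4.1255)/(147.7217−110.0945)=-0.1096; B=V−Δ·S=15.7247
Node (3,3) S=186.9895: V=(p*·0.0000+(1−p*)·0.0000)/1.03=0.0000; Δ=(0.0000−0.0000)/(198.2089−147.7217)=0.0000; B=V−Δ·S=0.0000
Node (2,0) S=97.9837: V=(p*·7.0305+(1−p*)·33.4861)/1.03=9.6796; Δ=(7.0305−33.4861)/(103.8627−77.4071)=-1.0000; B=V−Δ·S=107.6633
Node (2,1) S=131.4718: V=(p*·0.4450+(1−p*)·7.0305)/1.03=1.1425; Δ=(0.4450−7.0305)/(139.3601−103.8627)=-0.1855; B=V−Δ·S=25.5330
Node (2,2) S=176.4052: V=(p*·0.0000+(1−p*)·0.4450)/1.03=0.0480; Δ=(0.0000−0.4450)/(186.9895−139.3601)=-0.0093; B=V−Δ·S=1.6963
Node (1,0) S=124.0300: V=(p*·1.1425+(1−p*)·9.6796)/1.03=2.0301; Δ=(1.1425−9.6796)/(131.4718−97.9837)=-0.2549; B=V−Δ·S=33.6491
Node (1,1) S=166.4200: V=(p*·0.0480+(1−p*)·1.1425)/1.03=0.1647; Δ=(0.0480−1.1425)/(176.4052−131.4718)=-0.0244; B=V−Δ·S=4.2183
Node (0,0) S=157.0000: V=(p*·0.1647+(1−p*)·2.0301)/1.03=0.3611; Δ=(0.1647−2.0301)/(166.4200−124.0300)=-0.0440; B=V−Δ·S=7.2703
Self-financing check: at every node Δ·S+B equals the discounted successor values.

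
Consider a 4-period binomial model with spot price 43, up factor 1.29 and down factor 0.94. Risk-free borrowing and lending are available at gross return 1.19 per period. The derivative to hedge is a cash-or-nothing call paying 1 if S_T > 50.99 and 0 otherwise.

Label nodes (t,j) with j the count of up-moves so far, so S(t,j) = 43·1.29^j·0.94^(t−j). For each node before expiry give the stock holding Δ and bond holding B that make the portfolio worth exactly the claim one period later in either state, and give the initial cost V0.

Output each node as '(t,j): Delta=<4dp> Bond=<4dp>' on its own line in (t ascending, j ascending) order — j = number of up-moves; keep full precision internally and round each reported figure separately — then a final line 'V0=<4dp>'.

(0,0): Delta=0.0069 Bond=0.1655
(1,0): Delta=0.0204 Bond=-0.3477
(1,1): Delta=0.0030 Bond=0.4149
(2,0): Delta=0.0451 Bond=-1.3547
(2,1): Delta=0.0132 Bond=-0.0375
(2,2): Delta=0.0000 Bond=0.7062
(3,0): Delta=0.0000 Bond=0.0000
(3,1): Delta=0.0583 Bond=-2.2569
(3,2): Delta=0.0000 Bond=0.8403
(3,3): Delta=0.0000 Bond=0.8403
V0=0.4621

The replicating-portfolio and risk-neutral prices coincide; use p* = (1.19−0.94)/(1.29−0.94) = 0.7143 for the latter.
Terminal payoffs: V(4,0)=0.0000, V(4,1)=0.0000, V(4,2)=1.0000, V(4,3)=1.0000, V(4,4)=1.0000
  t=3,j=0: stock 35.7151 → up 46.0725 (V=0.0000), down 33.5722 (V=0.0000). Price 0.0000; hedge Δ=0.0000, bond B=0.0000.
  t=3,j=1: stock 49.0133 → up 63.2271 (V=1.0000), down 46.0725 (V=0.0000). Price 0.6002; hedge Δ=0.0583, bond B=-2.2569.
  t=3,j=2: stock 67.2629 → up 86.7692 (V=1.0000), down 63.2271 (V=1.0000). Price 0.8403; hedge Δ=0.0000, bond B=0.8403.
  t=3,j=3: stock 92.3076 → up 119.0768 (V=1.0000), down 86.7692 (V=1.0000). Price 0.8403; hedge Δ=0.0000, bond B=0.8403.
  t=2,j=0: stock 37.9948 → up 49.0133 (V=0.6002), down 35.7151 (V=0.0000). Price 0.3603; hedge Δ=0.0451, bond B=-1.3547.
  t=2,j=1: stock 52.1418 → up 67.2629 (V=0.8403), down 49.0133 (V=0.6002). Price 0.6485; hedge Δ=0.0132, bond B=-0.0375.
  t=2,j=2: stock 71.5563 → up 92.3076 (V=0.8403), down 67.2629 (V=0.8403). Price 0.7062; hedge Δ=0.0000, bond B=0.7062.
  t=1,j=0: stock 40.4200 → up 52.1418 (V=0.6485), down 37.9948 (V=0.3603). Price 0.4758; hedge Δ=0.0204, bond B=-0.3477.
  t=1,j=1: stock 55.4700 → up 71.5563 (V=0.7062), down 52.1418 (V=0.6485). Price 0.5796; hedge Δ=0.0030, bond B=0.4149.
  t=0,j=0: stock 43.0000 → up 55.4700 (V=0.5796), down 40.4200 (V=0.4758). Price 0.4621; hedge Δ=0.0069, bond B=0.1655.
Self-financing check: at every node Δ·S+B equals the discounted successor values.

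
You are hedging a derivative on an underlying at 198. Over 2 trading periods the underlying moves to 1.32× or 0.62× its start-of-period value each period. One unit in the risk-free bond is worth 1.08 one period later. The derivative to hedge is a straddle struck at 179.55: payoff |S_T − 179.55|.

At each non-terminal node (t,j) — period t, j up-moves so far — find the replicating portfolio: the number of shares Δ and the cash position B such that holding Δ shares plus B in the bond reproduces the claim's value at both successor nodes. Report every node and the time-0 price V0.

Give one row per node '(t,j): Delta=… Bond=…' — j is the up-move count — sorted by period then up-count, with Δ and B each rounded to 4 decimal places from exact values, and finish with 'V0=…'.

(0,0): Delta=0.4526 Bond=-11.1812
(1,0): Delta=-1.0000 Bond=166.2500
(1,1): Delta=0.8086 Bond=-105.1151
V0=78.4409

No-arbitrage ⇒ martingale measure with p* = (R−d)/(u−d) = 0.6571.
At expiry t=2: V(2,0)=103.4388, V(2,1)=17.5068, V(2,2)=165.4452
(1,0): S=122.7600. Δ = (V_up−V_dn)/(S_up−S_dn) = (17.5068−103.4388)/(162.0432−76.1112) = -1.0000. V = [p*·17.5068 + (1−p*)·103.4388]/1.08 = 43.4900. B = V − Δ·S = 166.2500.
(1,1): S=261.3600. Δ = (V_up−V_dn)/(S_up−S_dn) = (165.4452−17.5068)/(344.9952−162.0432) = 0.8086. V = [p*·165.4452 + (1−p*)·17.5068]/1.08 = 106.2254. B = V − Δ·S = -105.1151.
(0,0): S=198.0000. Δ = (V_up−V_dn)/(S_up−S_dn) = (106.2254−43.4900)/(261.3600−122.7600) = 0.4526. V = [p*·106.2254 + (1−p*)·43.4900]/1.08 = 78.4409. B = V − Δ·S = -11.1812.
Each (Δ,B) replicates both successor values, so the strategy is self-financing and V0 is arbitrage-free.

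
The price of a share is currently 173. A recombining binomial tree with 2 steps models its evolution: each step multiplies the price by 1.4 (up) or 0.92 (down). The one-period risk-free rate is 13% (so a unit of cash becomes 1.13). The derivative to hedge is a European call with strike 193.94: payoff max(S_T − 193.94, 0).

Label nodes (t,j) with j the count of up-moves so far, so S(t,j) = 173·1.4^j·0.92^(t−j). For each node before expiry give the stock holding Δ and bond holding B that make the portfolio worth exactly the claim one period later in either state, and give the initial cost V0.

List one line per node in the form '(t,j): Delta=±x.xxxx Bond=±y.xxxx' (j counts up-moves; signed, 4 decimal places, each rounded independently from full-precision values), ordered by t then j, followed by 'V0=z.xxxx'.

(0,0): Delta=0.7152 Bond=-90.8366
(1,0): Delta=0.3781 Bond=-48.9920
(1,1): Delta=1.0000 Bond=-171.6283
V0=32.8898

Risk-neutral probability p* = (R−d)/(u−d) = (1.13−0.92)/(1.4−0.92) = 0.4375.
At expiry t=2: V(2,0)=0.0000, V(2,1)=28.8840, V(2,2)=145.1400
(1,0): S=159.1600. Δ = (V_up−V_dn)/(S_up−S_dn) = (28.8840−0.0000)/(222.8240−146.4272) = 0.3781. V = [p*·28.8840 + (1−p*)·0.0000]/1.13 = 11.1830. B = V − Δ·S = -48.9920.
(1,1): S=242.2000. Δ = (V_up−V_dn)/(S_up−S_dn) = (145.1400−28.8840)/(339.0800−222.8240) = 1.0000. V = [p*·145.1400 + (1−p*)·28.8840]/1.13 = 70.5717. B = V − Δ·S = -171.6283.
(0,0): S=173.0000. Δ = (V_up−V_dn)/(S_up−S_dn) = (70.5717−11.1830)/(242.2000−159.1600) = 0.7152. V = [p*·70.5717 + (1−p*)·11.1830]/1.13 = 32.8898. B = V − Δ·S = -90.8366.
The time-0 hedge costs 32.8898, which is the no-arbitrage price.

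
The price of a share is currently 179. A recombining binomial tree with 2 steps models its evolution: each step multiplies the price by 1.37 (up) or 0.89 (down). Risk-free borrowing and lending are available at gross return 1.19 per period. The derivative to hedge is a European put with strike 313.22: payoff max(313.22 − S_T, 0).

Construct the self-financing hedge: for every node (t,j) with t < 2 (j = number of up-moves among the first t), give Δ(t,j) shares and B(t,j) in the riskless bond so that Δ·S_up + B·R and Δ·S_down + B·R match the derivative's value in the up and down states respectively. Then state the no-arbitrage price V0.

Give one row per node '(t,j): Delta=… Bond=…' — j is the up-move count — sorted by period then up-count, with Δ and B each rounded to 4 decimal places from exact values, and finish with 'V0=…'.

The replicating-portfolio and risk-neutral prices coincide; use p* = (1.19−0.89)/(1.37−0.89) = 0.6250 for the latter.
At expiry t=2: V(2,0)=171.4341, V(2,1)=94.9653, V(2,2)=0.0000
(1,0): S=159.3100. Δ = (V_up−V_dn)/(S_up−S_dn) = (94.9653−171.4341)/(218.2547−141.7859) = -1.0000. V = [p*·94.9653 + (1−p*)·171.4341]/1.19 = 103.9001. B = V − Δ·S = 263.2101.
(1,1): S=245.2300. Δ = (V_up−V_dn)/(S_up−S_dn) = (0.0000−94.9653)/(335.9651−218.2547) = -0.8068. V = [p*·0.0000 + (1−p*)·94.9653]/1.19 = 29.9260. B = V − Δ·S = 227.7704.
(0,0): S=179.0000. Δ = (V_up−V_dn)/(S_up−S_dn) = (29.9260−103.9001)/(245.2300−159.3100) = -0.8610. V = [p*·29.9260 + (1−p*)·103.9001]/1.19 = 48.4591. B = V − Δ·S = 202.5717.
Check: Δ(0,0)·S0 + B(0,0) = 48.4591 = V0.

(0,0): Delta=-0.8610 Bond=202.5717
(1,0): Delta=-1.0000 Bond=263.2101
(1,1): Delta=-0.8068 Bond=227.7704
V0=48.4591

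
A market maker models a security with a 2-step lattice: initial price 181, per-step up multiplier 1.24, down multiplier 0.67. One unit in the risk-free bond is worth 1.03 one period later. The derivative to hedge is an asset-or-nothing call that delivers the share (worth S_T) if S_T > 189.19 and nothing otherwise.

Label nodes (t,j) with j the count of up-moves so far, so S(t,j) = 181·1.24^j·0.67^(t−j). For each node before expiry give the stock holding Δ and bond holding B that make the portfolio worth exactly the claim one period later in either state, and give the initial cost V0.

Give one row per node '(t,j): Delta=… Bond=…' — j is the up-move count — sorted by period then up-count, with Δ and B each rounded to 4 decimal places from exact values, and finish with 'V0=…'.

(0,0): Delta=1.6541 Bond=-194.7489
(1,0): Delta=0.0000 Bond=0.0000
(1,1): Delta=2.1754 Bond=-317.6031
V0=104.6412

Since d<R<u, set p* = (R−d)/(u−d) = 0.6316; price each node as the discounted p*-expectation of its children.
Terminal payoffs: V(2,0)=0.0000, V(2,1)=0.0000, V(2,2)=278.3056
(1,0): S=121.2700. Δ = (V_up−V_dn)/(S_up−S_dn) = (0.0000−0.0000)/(150.3748−81.2509) = 0.0000. V = [p*·0.0000 + (1−p*)·0.0000]/1.03 = 0.0000. B = V − Δ·S = 0.0000.
(1,1): S=224.4400. Δ = (V_up−V_dn)/(S_up−S_dn) = (278.3056−0.0000)/(278.3056−150.3748) = 2.1754. V = [p*·278.3056 + (1−p*)·0.0000]/1.03 = 170.6524. B = V − Δ·S = -317.6031.
(0,0): S=181.0000. Δ = (V_up−V_dn)/(S_up−S_dn) = (170.6524−0.0000)/(224.4400−121.2700) = 1.6541. V = [p*·170.6524 + (1−p*)·0.0000]/1.03 = 104.6412. B = V − Δ·S = -194.7489.
Root portfolio cost Δ·181+B reproduces V0=104.6412.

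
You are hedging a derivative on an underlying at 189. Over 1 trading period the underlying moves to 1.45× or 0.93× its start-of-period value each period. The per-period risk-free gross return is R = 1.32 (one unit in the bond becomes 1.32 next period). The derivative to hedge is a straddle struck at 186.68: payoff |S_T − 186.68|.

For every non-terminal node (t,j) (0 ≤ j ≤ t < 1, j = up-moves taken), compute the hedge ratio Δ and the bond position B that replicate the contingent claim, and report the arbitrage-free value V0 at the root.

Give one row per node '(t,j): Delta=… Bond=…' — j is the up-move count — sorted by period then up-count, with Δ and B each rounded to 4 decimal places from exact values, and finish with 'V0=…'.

Under the risk-neutral measure, an up-move has probability p* = (R−d)/(u−d) = 0.7500 and values discount at R = 1.32.
Terminal values V(1,·): V(1,0)=10.9100, V(1,1)=87.3700
Node (0,0) S=189.0000: V=(p*·87.3700+(1−p*)·10.9100)/1.32=51.7083; Δ=(87.3700−10.9100)/(274.0500−175.7700)=0.7780; B=V−Δ·S=-95.3301
Self-financing check: at every node Δ·S+B equals the discounted successor values.

(0,0): Delta=0.7780 Bond=-95.3301
V0=51.7083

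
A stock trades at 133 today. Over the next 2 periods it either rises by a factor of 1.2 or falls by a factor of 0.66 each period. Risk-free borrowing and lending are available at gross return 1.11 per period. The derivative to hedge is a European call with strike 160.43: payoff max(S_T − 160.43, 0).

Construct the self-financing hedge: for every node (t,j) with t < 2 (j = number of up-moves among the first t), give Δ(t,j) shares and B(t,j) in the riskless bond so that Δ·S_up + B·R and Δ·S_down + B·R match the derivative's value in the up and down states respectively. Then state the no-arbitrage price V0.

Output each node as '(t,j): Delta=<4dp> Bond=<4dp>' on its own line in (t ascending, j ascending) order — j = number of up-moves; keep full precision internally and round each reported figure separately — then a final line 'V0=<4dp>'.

(0,0): Delta=0.3250 Bond=-25.7006
(1,0): Delta=0.0000 Bond=0.0000
(1,1): Delta=0.3607 Bond=-34.2332
V0=17.5232

Since d<R<u, set p* = (R−d)/(u−d) = 0.8333; price each node as the discounted p*-expectation of its children.
Terminal values V(2,·): V(2,0)=0.0000, V(2,1)=0.0000, V(2,2)=31.0900
Node (1,0) S=87.7800: V=(p*·0.0000+(1−p*)·0.0000)/1.11=0.0000; Δ=(0.0000−0.0000)/(105.3360−57.9348)=0.0000; B=V−Δ·S=0.0000
Node (1,1) S=159.6000: V=(p*·31.0900+(1−p*)·0.0000)/1.11=23.3408; Δ=(31.0900−0.0000)/(191.5200−105.3360)=0.3607; B=V−Δ·S=-34.2332
Node (0,0) S=133.0000: V=(p*·23.3408+(1−p*)·0.0000)/1.11=17.5232; Δ=(23.3408−0.0000)/(159.6000−87.7800)=0.3250; B=V−Δ·S=-25.7006
Check: Δ(0,0)·S0 + B(0,0) = 17.5232 = V0.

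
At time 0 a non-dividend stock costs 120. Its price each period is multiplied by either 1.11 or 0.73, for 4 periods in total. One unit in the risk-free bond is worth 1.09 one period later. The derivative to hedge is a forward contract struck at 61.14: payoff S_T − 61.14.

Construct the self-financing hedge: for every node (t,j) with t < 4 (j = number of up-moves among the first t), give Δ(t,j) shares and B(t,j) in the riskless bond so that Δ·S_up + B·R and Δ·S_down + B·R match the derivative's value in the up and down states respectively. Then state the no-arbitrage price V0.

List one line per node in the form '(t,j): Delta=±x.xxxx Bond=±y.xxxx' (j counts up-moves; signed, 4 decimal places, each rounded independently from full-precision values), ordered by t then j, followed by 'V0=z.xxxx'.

Since d<R<u, set p* = (R−d)/(u−d) = 0.9474; price each node as the discounted p*-expectation of its children.
Terminal payoffs: V(4,0)=-27.0621, V(4,1)=-9.3229, V(4,2)=17.6503, V(4,3)=58.6645, V(4,4)=121.0284
(3,0): S=46.6820. Δ = (V_up−V_dn)/(S_up−S_dn) = (-9.3229−-27.0621)/(51.8171−34.0779) = 1.0000. V = [p*·-9.3229 + (1−p*)·-27.0621]/1.09 = -9.4097. B = V − Δ·S = -56.0917.
(3,1): S=70.9823. Δ = (V_up−V_dn)/(S_up−S_dn) = (17.6503−-9.3229)/(78.7903−51.8171) = 1.0000. V = [p*·17.6503 + (1−p*)·-9.3229]/1.09 = 14.8905. B = V − Δ·S = -56.0917.
(3,2): S=107.9320. Δ = (V_up−V_dn)/(S_up−S_dn) = (58.6645−17.6503)/(119.8045−78.7903) = 1.0000. V = [p*·58.6645 + (1−p*)·17.6503]/1.09 = 51.8402. B = V − Δ·S = -56.0917.
(3,3): S=164.1157. Δ = (V_up−V_dn)/(S_up−S_dn) = (121.0284−58.6645)/(182.1684−119.8045) = 1.0000. V = [p*·121.0284 + (1−p*)·58.6645]/1.09 = 108.0240. B = V − Δ·S = -56.0917.
(2,0): S=63.9480. Δ = (V_up−V_dn)/(S_up−S_dn) = (14.8905−-9.4097)/(70.9823−46.6820) = 1.0000. V = [p*·14.8905 + (1−p*)·-9.4097]/1.09 = 12.4877. B = V − Δ·S = -51.4603.
(2,1): S=97.2360. Δ = (V_up−V_dn)/(S_up−S_dn) = (51.8402−14.8905)/(107.9320−70.9823) = 1.0000. V = [p*·51.8402 + (1−p*)·14.8905]/1.09 = 45.7757. B = V − Δ·S = -51.4603.
(2,2): S=147.8520. Δ = (V_up−V_dn)/(S_up−S_dn) = (108.0240−51.8402)/(164.1157−107.9320) = 1.0000. V = [p*·108.0240 + (1−p*)·51.8402]/1.09 = 96.3917. B = V − Δ·S = -51.4603.
(1,0): S=87.6000. Δ = (V_up−V_dn)/(S_up−S_dn) = (45.7757−12.4877)/(97.2360−63.9480) = 1.0000. V = [p*·45.7757 + (1−p*)·12.4877]/1.09 = 40.3887. B = V − Δ·S = -47.2113.
(1,1): S=133.2000. Δ = (V_up−V_dn)/(S_up−S_dn) = (96.3917−45.7757)/(147.8520−97.2360) = 1.0000. V = [p*·96.3917 + (1−p*)·45.7757]/1.09 = 85.9887. B = V − Δ·S = -47.2113.
(0,0): S=120.0000. Δ = (V_up−V_dn)/(S_up−S_dn) = (85.9887−40.3887)/(133.2000−87.6000) = 1.0000. V = [p*·85.9887 + (1−p*)·40.3887]/1.09 = 76.6869. B = V − Δ·S = -43.3131.
Check: Δ(0,0)·S0 + B(0,0) = 76.6869 = V0.

(0,0): Delta=1.0000 Bond=-43.3131
(1,0): Delta=1.0000 Bond=-47.2113
(1,1): Delta=1.0000 Bond=-47.2113
(2,0): Delta=1.0000 Bond=-51.4603
(2,1): Delta=1.0000 Bond=-51.4603
(2,2): Delta=1.0000 Bond=-51.4603
(3,0): Delta=1.0000 Bond=-56.0917
(3,1): Delta=1.0000 Bond=-56.0917
(3,2): Delta=1.0000 Bond=-56.0917
(3,3): Delta=1.0000 Bond=-56.0917
V0=76.6869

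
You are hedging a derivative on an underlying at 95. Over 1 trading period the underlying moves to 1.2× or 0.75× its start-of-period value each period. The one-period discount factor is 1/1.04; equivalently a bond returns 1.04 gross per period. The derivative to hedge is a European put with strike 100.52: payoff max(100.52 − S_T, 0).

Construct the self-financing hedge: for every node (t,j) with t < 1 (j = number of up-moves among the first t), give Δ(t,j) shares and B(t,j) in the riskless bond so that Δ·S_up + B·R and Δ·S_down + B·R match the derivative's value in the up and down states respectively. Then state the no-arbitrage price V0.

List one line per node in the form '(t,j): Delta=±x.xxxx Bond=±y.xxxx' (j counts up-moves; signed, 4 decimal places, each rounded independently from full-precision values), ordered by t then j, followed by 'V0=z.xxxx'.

(0,0): Delta=-0.6847 Bond=75.0513
V0=10.0068

Since d<R<u, set p* = (R−d)/(u−d) = 0.6444; price each node as the discounted p*-expectation of its children.
Payoff layer (t=1): V(1,0)=29.2700, V(1,1)=0.0000
  t=0,j=0: stock 95.0000 → up 114.0000 (V=0.0000), down 71.2500 (V=29.2700). Price 10.0068; hedge Δ=-0.6847, bond B=75.0513.
The time-0 hedge costs 10.0068, which is the no-arbitrage price.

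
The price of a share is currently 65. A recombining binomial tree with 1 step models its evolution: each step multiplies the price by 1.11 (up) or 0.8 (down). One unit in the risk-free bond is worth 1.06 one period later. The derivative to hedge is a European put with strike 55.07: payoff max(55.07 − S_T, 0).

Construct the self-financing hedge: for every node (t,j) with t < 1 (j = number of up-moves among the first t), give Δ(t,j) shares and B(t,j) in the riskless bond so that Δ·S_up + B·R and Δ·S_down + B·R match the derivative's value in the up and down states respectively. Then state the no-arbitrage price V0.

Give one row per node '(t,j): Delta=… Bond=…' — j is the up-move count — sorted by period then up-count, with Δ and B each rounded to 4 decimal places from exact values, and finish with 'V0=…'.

(0,0): Delta=-0.1524 Bond=10.3704
V0=0.4671

Since d<R<u, set p* = (R−d)/(u−d) = 0.8387; price each node as the discounted p*-expectation of its children.
Terminal payoffs: V(1,0)=3.0700, V(1,1)=0.0000
  t=0,j=0: stock 65.0000 → up 72.1500 (V=0.0000), down 52.0000 (V=3.0700). Price 0.4671; hedge Δ=-0.1524, bond B=10.3704.
Self-financing check: at every node Δ·S+B equals the discounted successor values.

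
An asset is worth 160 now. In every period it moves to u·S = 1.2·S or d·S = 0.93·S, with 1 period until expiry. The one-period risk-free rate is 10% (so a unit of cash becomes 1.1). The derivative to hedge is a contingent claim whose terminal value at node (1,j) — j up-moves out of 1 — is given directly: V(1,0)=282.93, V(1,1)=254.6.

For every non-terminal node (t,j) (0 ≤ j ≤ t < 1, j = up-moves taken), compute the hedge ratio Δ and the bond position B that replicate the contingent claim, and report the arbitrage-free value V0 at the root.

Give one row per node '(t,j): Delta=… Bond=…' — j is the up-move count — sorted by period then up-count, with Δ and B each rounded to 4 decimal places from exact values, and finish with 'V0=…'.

(0,0): Delta=-0.6558 Bond=345.9192
V0=240.9933

Since d<R<u, set p* = (R−d)/(u−d) = 0.6296; price each node as the discounted p*-expectation of its children.
Terminal payoffs: V(1,0)=282.9300, V(1,1)=254.6000
Node (0,0) S=160.0000: V=(p*·254.6000+(1−p*)·282.9300)/1.1=240.9933; Δ=(254.6000−282.9300)/(192.0000−148.8000)=-0.6558; B=V−Δ·S=345.9192
The time-0 hedge costs 240.9933, which is the no-arbitrage price.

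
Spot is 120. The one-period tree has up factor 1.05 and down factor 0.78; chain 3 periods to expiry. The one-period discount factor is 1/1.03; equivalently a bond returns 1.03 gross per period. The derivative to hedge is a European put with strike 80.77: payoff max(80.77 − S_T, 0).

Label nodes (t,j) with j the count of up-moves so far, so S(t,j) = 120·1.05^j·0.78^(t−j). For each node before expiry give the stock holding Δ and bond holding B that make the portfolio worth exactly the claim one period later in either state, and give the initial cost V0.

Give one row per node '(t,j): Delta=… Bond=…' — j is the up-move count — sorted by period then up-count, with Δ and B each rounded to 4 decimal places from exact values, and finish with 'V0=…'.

(0,0): Delta=-0.0196 Bond=2.4128
(1,0): Delta=-0.2023 Bond=19.5948
(1,1): Delta=-0.0087 Bond=1.1164
(2,0): Delta=-1.0000 Bond=78.4175
(2,1): Delta=-0.1549 Bond=15.5238
(2,2): Delta=0.0000 Bond=0.0000
V0=0.0662

Since d<R<u, set p* = (R−d)/(u−d) = 0.9259; price each node as the discounted p*-expectation of its children.
Terminal payoffs: V(3,0)=23.8238, V(3,1)=4.1116, V(3,2)=0.0000, V(3,3)=0.0000
(2,0): S=73.0080. Δ = (V_up−V_dn)/(S_up−S_dn) = (4.1116−23.8238)/(76.6584−56.9462) = -1.0000. V = [p*·4.1116 + (1−p*)·23.8238]/1.03 = 5.4095. B = V − Δ·S = 78.4175.
(2,1): S=98.2800. Δ = (V_up−V_dn)/(S_up−S_dn) = (0.0000−4.1116)/(103.1940−76.6584) = -0.1549. V = [p*·0.0000 + (1−p*)·4.1116]/1.03 = 0.2957. B = V − Δ·S = 15.5238.
(2,2): S=132.3000. Δ = (V_up−V_dn)/(S_up−S_dn) = (0.0000−0.0000)/(138.9150−103.1940) = 0.0000. V = [p*·0.0000 + (1−p*)·0.0000]/1.03 = 0.0000. B = V − Δ·S = 0.0000.
(1,0): S=93.6000. Δ = (V_up−V_dn)/(S_up−S_dn) = (0.2957−5.4095)/(98.2800−73.0080) = -0.2023. V = [p*·0.2957 + (1−p*)·5.4095]/1.03 = 0.6548. B = V − Δ·S = 19.5948.
(1,1): S=126.0000. Δ = (V_up−V_dn)/(S_up−S_dn) = (0.0000−0.2957)/(132.3000−98.2800) = -0.0087. V = [p*·0.0000 + (1−p*)·0.2957]/1.03 = 0.0213. B = V − Δ·S = 1.1164.
(0,0): S=120.0000. Δ = (V_up−V_dn)/(S_up−S_dn) = (0.0213−0.6548)/(126.0000−93.6000) = -0.0196. V = [p*·0.0213 + (1−p*)·0.6548]/1.03 = 0.0662. B = V − Δ·S = 2.4128.
Check: Δ(0,0)·S0 + B(0,0) = 0.0662 = V0.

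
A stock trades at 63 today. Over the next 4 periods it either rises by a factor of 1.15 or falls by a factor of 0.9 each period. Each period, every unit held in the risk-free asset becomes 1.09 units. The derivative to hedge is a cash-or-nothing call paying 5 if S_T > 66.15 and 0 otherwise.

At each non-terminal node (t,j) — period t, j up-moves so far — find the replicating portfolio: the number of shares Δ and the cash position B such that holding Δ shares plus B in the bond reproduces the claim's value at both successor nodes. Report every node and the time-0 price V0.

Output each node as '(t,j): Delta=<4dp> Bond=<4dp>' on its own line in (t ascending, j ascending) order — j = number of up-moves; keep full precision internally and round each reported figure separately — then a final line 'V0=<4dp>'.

Risk-neutral probability p* = (R−d)/(u−d) = (1.09−0.9)/(1.15−0.9) = 0.7600.
Terminal payoffs: V(4,0)=0.0000, V(4,1)=0.0000, V(4,2)=5.0000, V(4,3)=5.0000, V(4,4)=5.0000
(3,0): S=45.9270. Δ = (V_up−V_dn)/(S_up−S_dn) = (0.0000−0.0000)/(52.8161−41.3343) = 0.0000. V = [p*·0.0000 + (1−p*)·0.0000]/1.09 = 0.0000. B = V − Δ·S = 0.0000.
(3,1): S=58.6845. Δ = (V_up−V_dn)/(S_up−S_dn) = (5.0000−0.0000)/(67.4872−52.8160) = 0.3408. V = [p*·5.0000 + (1−p*)·0.0000]/1.09 = 3.4862. B = V − Δ·S = -16.5138.
(3,2): S=74.9857. Δ = (V_up−V_dn)/(S_up−S_dn) = (5.0000−5.0000)/(86.2336−67.4872) = 0.0000. V = [p*·5.0000 + (1−p*)·5.0000]/1.09 = 4.5872. B = V − Δ·S = 4.5872.
(3,3): S=95.8151. Δ = (V_up−V_dn)/(S_up−S_dn) = (5.0000−5.0000)/(110.1874−86.2336) = 0.0000. V = [p*·5.0000 + (1−p*)·5.0000]/1.09 = 4.5872. B = V − Δ·S = 4.5872.
(2,0): S=51.0300. Δ = (V_up−V_dn)/(S_up−S_dn) = (3.4862−0.0000)/(58.6845−45.9270) = 0.2733. V = [p*·3.4862 + (1−p*)·0.0000]/1.09 = 2.4308. B = V − Δ·S = -11.5142.
(2,1): S=65.2050. Δ = (V_up−V_dn)/(S_up−S_dn) = (4.5872−3.4862)/(74.9857−58.6845) = 0.0675. V = [p*·4.5872 + (1−p*)·3.4862]/1.09 = 3.9660. B = V − Δ·S = -0.4377.
(2,2): S=83.3175. Δ = (V_up−V_dn)/(S_up−S_dn) = (4.5872−4.5872)/(95.8151−74.9857) = 0.0000. V = [p*·4.5872 + (1−p*)·4.5872]/1.09 = 4.2084. B = V − Δ·S = 4.2084.
(1,0): S=56.7000. Δ = (V_up−V_dn)/(S_up−S_dn) = (3.9660−2.4308)/(65.2050−51.0300) = 0.1083. V = [p*·3.9660 + (1−p*)·2.4308]/1.09 = 3.3005. B = V − Δ·S = -2.8404.
(1,1): S=72.4500. Δ = (V_up−V_dn)/(S_up−S_dn) = (4.2084−3.9660)/(83.3175−65.2050) = 0.0134. V = [p*·4.2084 + (1−p*)·3.9660]/1.09 = 3.8075. B = V − Δ·S = 2.8379.
(0,0): S=63.0000. Δ = (V_up−V_dn)/(S_up−S_dn) = (3.8075−3.3005)/(72.4500−56.7000) = 0.0322. V = [p*·3.8075 + (1−p*)·3.3005]/1.09 = 3.3815. B = V − Δ·S = 1.3533.
Self-financing check: at every node Δ·S+B equals the discounted successor values.

(0,0): Delta=0.0322 Bond=1.3533
(1,0): Delta=0.1083 Bond=-2.8404
(1,1): Delta=0.0134 Bond=2.8379
(2,0): Delta=0.2733 Bond=-11.5142
(2,1): Delta=0.0675 Bond=-0.4377
(2,2): Delta=0.0000 Bond=4.2084
(3,0): Delta=0.0000 Bond=0.0000
(3,1): Delta=0.3408 Bond=-16.5138
(3,2): Delta=0.0000 Bond=4.5872
(3,3): Delta=0.0000 Bond=4.5872
V0=3.3815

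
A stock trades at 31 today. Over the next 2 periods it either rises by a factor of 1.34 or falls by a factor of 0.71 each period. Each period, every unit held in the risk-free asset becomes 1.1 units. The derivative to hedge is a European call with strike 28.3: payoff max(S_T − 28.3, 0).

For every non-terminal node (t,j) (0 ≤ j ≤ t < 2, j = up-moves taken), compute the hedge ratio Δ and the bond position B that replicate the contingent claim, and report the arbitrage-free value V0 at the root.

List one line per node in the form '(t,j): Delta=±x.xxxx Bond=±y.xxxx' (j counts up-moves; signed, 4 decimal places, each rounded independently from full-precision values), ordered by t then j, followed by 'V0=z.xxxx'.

The replicating-portfolio and risk-neutral prices coincide; use p* = (1.1−0.71)/(1.34−0.71) = 0.6190 for the latter.
Terminal values V(2,·): V(2,0)=0.0000, V(2,1)=1.1934, V(2,2)=27.3636
  t=1,j=0: stock 22.0100 → up 29.4934 (V=1.1934), down 15.6271 (V=0.0000). Price 0.6716; hedge Δ=0.0861, bond B=-1.2227.
  t=1,j=1: stock 41.5400 → up 55.6636 (V=27.3636), down 29.4934 (V=1.1934). Price 15.8127; hedge Δ=1.0000, bond B=-25.7273.
  t=0,j=0: stock 31.0000 → up 41.5400 (V=15.8127), down 22.0100 (V=0.6716). Price 9.1315; hedge Δ=0.7753, bond B=-14.9020.
Check: Δ(0,0)·S0 + B(0,0) = 9.1315 = V0.

(0,0): Delta=0.7753 Bond=-14.9020
(1,0): Delta=0.0861 Bond=-1.2227
(1,1): Delta=1.0000 Bond=-25.7273
V0=9.1315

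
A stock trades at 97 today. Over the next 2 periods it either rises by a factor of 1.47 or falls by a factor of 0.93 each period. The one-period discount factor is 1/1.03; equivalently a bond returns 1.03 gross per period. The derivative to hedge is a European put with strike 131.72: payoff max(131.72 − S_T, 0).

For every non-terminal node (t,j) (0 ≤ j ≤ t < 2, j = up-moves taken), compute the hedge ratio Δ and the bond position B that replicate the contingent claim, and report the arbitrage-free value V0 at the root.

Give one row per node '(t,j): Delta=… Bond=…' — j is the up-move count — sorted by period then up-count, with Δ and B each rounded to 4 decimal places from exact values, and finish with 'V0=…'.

(0,0): Delta=-0.7223 Bond=99.9909
(1,0): Delta=-0.9818 Bond=126.3975
(1,1): Delta=0.0000 Bond=0.0000
V0=29.9292

No-arbitrage ⇒ martingale measure with p* = (R−d)/(u−d) = 0.1852.
At expiry t=2: V(2,0)=47.8247, V(2,1)=0.0000, V(2,2)=0.0000
  t=1,j=0: stock 90.2100 → up 132.6087 (V=0.0000), down 83.8953 (V=47.8247). Price 37.8333; hedge Δ=-0.9818, bond B=126.3975.
  t=1,j=1: stock 142.5900 → up 209.6073 (V=0.0000), down 132.6087 (V=0.0000). Price 0.0000; hedge Δ=0.0000, bond B=0.0000.
  t=0,j=0: stock 97.0000 → up 142.5900 (V=0.0000), down 90.2100 (V=37.8333). Price 29.9292; hedge Δ=-0.7223, bond B=99.9909.
Each (Δ,B) replicates both successor values, so the strategy is self-financing and V0 is arbitrage-free.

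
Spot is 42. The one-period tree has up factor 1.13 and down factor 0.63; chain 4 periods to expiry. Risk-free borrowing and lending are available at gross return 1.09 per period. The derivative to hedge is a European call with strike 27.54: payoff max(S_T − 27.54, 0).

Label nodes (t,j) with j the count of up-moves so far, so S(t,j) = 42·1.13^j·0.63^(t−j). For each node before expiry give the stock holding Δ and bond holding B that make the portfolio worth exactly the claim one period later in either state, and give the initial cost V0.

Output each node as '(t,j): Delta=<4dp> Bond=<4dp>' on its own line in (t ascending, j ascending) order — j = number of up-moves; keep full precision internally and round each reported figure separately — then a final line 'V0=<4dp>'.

(0,0): Delta=0.9471 Bond=-17.1213
(1,0): Delta=0.5729 Bond=-8.7613
(1,1): Delta=0.9652 Bond=-19.5232
(2,0): Delta=0.0000 Bond=0.0000
(2,1): Delta=0.6007 Bond=-10.3803
(2,2): Delta=0.9829 Bond=-22.2281
(3,0): Delta=0.0000 Bond=0.0000
(3,1): Delta=0.0000 Bond=0.0000
(3,2): Delta=0.6298 Bond=-12.2984
(3,3): Delta=1.0000 Bond=-25.2661
V0=22.6555

The replicating-portfolio and risk-neutral prices coincide; use p* = (1.09−0.63)/(1.13−0.63) = 0.9200 for the latter.
Terminal values V(4,·): V(4,0)=0.0000, V(4,1)=0.0000, V(4,2)=0.0000, V(4,3)=10.6391, V(4,4)=40.9399
Node (3,0) S=10.5020: V=(p*·0.0000+(1−p*)·0.0000)/1.09=0.0000; Δ=(0.0000−0.0000)/(11.8672−6.6162)=0.0000; B=V−Δ·S=0.0000
Node (3,1) S=18.8369: V=(p*·0.0000+(1−p*)·0.0000)/1.09=0.0000; Δ=(0.0000−0.0000)/(21.2857−11.8672)=0.0000; B=V−Δ·S=0.0000
Node (3,2) S=33.7868: V=(p*·10.6391+(1−p*)·0.0000)/1.09=8.9798; Δ=(10.6391−0.0000)/(38.1791−21.2857)=0.6298; B=V−Δ·S=-12.2984
Node (3,3) S=60.6017: V=(p*·40.9399+(1−p*)·10.6391)/1.09=35.3356; Δ=(40.9399−10.6391)/(68.4799−38.1791)=1.0000; B=V−Δ·S=-25.2661
Node (2,0) S=16.6698: V=(p*·0.0000+(1−p*)·0.0000)/1.09=0.0000; Δ=(0.0000−0.0000)/(18.8369−10.5020)=0.0000; B=V−Δ·S=0.0000
Node (2,1) S=29.8998: V=(p*·8.9798+(1−p*)·0.0000)/1.09=7.5792; Δ=(8.9798−0.0000)/(33.7868−18.8369)=0.6007; B=V−Δ·S=-10.3803
Node (2,2) S=53.6298: V=(p*·35.3356+(1−p*)·8.9798)/1.09=30.4836; Δ=(35.3356−8.9798)/(60.6017−33.7868)=0.9829; B=V−Δ·S=-22.2281
Node (1,0) S=26.4600: V=(p*·7.5792+(1−p*)·0.0000)/1.09=6.3972; Δ=(7.5792−0.0000)/(29.8998−16.6698)=0.5729; B=V−Δ·S=-8.7613
Node (1,1) S=47.4600: V=(p*·30.4836+(1−p*)·7.5792)/1.09=26.2856; Δ=(30.4836−7.5792)/(53.6298−29.8998)=0.9652; B=V−Δ·S=-19.5232
Node (0,0) S=42.0000: V=(p*·26.2856+(1−p*)·6.3972)/1.09=22.6555; Δ=(26.2856−6.3972)/(47.4600−26.4600)=0.9471; B=V−Δ·S=-17.1213
Self-financing check: at every node Δ·S+B equals the discounted successor values.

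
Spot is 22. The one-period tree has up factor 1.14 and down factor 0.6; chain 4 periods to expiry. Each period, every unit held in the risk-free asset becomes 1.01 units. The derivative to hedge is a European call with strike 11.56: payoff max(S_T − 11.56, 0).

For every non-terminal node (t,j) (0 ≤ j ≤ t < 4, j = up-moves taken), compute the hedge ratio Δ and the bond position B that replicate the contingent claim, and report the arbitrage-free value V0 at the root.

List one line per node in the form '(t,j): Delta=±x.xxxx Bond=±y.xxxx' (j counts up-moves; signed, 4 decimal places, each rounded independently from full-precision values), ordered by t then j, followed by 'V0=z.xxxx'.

No-arbitrage ⇒ martingale measure with p* = (R−d)/(u−d) = 0.7593.
Payoff layer (t=4): V(4,0)=0.0000, V(4,1)=0.0000, V(4,2)=0.0000, V(4,3)=7.9964, V(4,4)=25.5971
(3,0): S=4.7520. Δ = (V_up−V_dn)/(S_up−S_dn) = (0.0000−0.0000)/(5.4173−2.8512) = 0.0000. V = [p*·0.0000 + (1−p*)·0.0000]/1.01 = 0.0000. B = V − Δ·S = 0.0000.
(3,1): S=9.0288. Δ = (V_up−V_dn)/(S_up−S_dn) = (0.0000−0.0000)/(10.2928−5.4173) = 0.0000. V = [p*·0.0000 + (1−p*)·0.0000]/1.01 = 0.0000. B = V − Δ·S = 0.0000.
(3,2): S=17.1547. Δ = (V_up−V_dn)/(S_up−S_dn) = (7.9964−0.0000)/(19.5564−10.2928) = 0.8632. V = [p*·7.9964 + (1−p*)·0.0000]/1.01 = 6.0112. B = V − Δ·S = -8.7969.
(3,3): S=32.5940. Δ = (V_up−V_dn)/(S_up−S_dn) = (25.5971−7.9964)/(37.1571−19.5564) = 1.0000. V = [p*·25.5971 + (1−p*)·7.9964]/1.01 = 21.1484. B = V − Δ·S = -11.4455.
(2,0): S=7.9200. Δ = (V_up−V_dn)/(S_up−S_dn) = (0.0000−0.0000)/(9.0288−4.7520) = 0.0000. V = [p*·0.0000 + (1−p*)·0.0000]/1.01 = 0.0000. B = V − Δ·S = 0.0000.
(2,1): S=15.0480. Δ = (V_up−V_dn)/(S_up−S_dn) = (6.0112−0.0000)/(17.1547−9.0288) = 0.7398. V = [p*·6.0112 + (1−p*)·0.0000]/1.01 = 4.5189. B = V − Δ·S = -6.6130.
(2,2): S=28.5912. Δ = (V_up−V_dn)/(S_up−S_dn) = (21.1484−6.0112)/(32.5940−17.1547) = 0.9804. V = [p*·21.1484 + (1−p*)·6.0112]/1.01 = 17.3310. B = V − Δ·S = -10.7009.
(1,0): S=13.2000. Δ = (V_up−V_dn)/(S_up−S_dn) = (4.5189−0.0000)/(15.0480−7.9200) = 0.6340. V = [p*·4.5189 + (1−p*)·0.0000]/1.01 = 3.3970. B = V − Δ·S = -4.9713.
(1,1): S=25.0800. Δ = (V_up−V_dn)/(S_up−S_dn) = (17.3310−4.5189)/(28.5912−15.0480) = 0.9460. V = [p*·17.3310 + (1−p*)·4.5189]/1.01 = 14.1055. B = V − Δ·S = -9.6206.
(0,0): S=22.0000. Δ = (V_up−V_dn)/(S_up−S_dn) = (14.1055−3.3970)/(25.0800−13.2000) = 0.9014. V = [p*·14.1055 + (1−p*)·3.3970]/1.01 = 11.4134. B = V − Δ·S = -8.4171.
Root portfolio cost Δ·22+B reproduces V0=11.4134.

(0,0): Delta=0.9014 Bond=-8.4171
(1,0): Delta=0.6340 Bond=-4.9713
(1,1): Delta=0.9460 Bond=-9.6206
(2,0): Delta=0.0000 Bond=0.0000
(2,1): Delta=0.7398 Bond=-6.6130
(2,2): Delta=0.9804 Bond=-10.7009
(3,0): Delta=0.0000 Bond=0.0000
(3,1): Delta=0.0000 Bond=0.0000
(3,2): Delta=0.8632 Bond=-8.7969
(3,3): Delta=1.0000 Bond=-11.4455
V0=11.4134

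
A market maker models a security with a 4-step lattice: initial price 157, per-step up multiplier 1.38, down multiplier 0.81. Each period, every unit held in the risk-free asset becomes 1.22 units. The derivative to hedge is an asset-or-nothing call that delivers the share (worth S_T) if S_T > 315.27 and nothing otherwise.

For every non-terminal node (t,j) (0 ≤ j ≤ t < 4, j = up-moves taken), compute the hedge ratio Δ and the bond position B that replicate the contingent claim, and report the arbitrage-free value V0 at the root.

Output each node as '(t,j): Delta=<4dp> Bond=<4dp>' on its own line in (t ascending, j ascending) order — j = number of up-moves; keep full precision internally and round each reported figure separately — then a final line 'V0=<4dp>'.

Risk-neutral probability p* = (R−d)/(u−d) = (1.22−0.81)/(1.38−0.81) = 0.7193.
Payoff layer (t=4): V(4,0)=0.0000, V(4,1)=0.0000, V(4,2)=0.0000, V(4,3)=334.2119, V(4,4)=569.3981
(3,0): S=83.4362. Δ = (V_up−V_dn)/(S_up−S_dn) = (0.0000−0.0000)/(115.1420−67.5834) = 0.0000. V = [p*·0.0000 + (1−p*)·0.0000]/1.22 = 0.0000. B = V − Δ·S = 0.0000.
(3,1): S=142.1506. Δ = (V_up−V_dn)/(S_up−S_dn) = (0.0000−0.0000)/(196.1679−115.1420) = 0.0000. V = [p*·0.0000 + (1−p*)·0.0000]/1.22 = 0.0000. B = V − Δ·S = 0.0000.
(3,2): S=242.1825. Δ = (V_up−V_dn)/(S_up−S_dn) = (334.2119−0.0000)/(334.2119−196.1679) = 2.4211. V = [p*·334.2119 + (1−p*)·0.0000]/1.22 = 197.0476. B = V − Δ·S = -389.2891.
(3,3): S=412.6073. Δ = (V_up−V_dn)/(S_up−S_dn) = (569.3981−334.2119)/(569.3981−334.2119) = 1.0000. V = [p*·569.3981 + (1−p*)·334.2119]/1.22 = 412.6073. B = V − Δ·S = 0.0000.
(2,0): S=103.0077. Δ = (V_up−V_dn)/(S_up−S_dn) = (0.0000−0.0000)/(142.1506−83.4362) = 0.0000. V = [p*·0.0000 + (1−p*)·0.0000]/1.22 = 0.0000. B = V − Δ·S = 0.0000.
(2,1): S=175.4946. Δ = (V_up−V_dn)/(S_up−S_dn) = (197.0476−0.0000)/(242.1825−142.1506) = 1.9698. V = [p*·197.0476 + (1−p*)·0.0000]/1.22 = 116.1770. B = V − Δ·S = -229.5205.
(2,2): S=298.9908. Δ = (V_up−V_dn)/(S_up−S_dn) = (412.6073−197.0476)/(412.6073−242.1825) = 1.2648. V = [p*·412.6073 + (1−p*)·197.0476]/1.22 = 288.6060. B = V − Δ·S = -89.5690.
(1,0): S=127.1700. Δ = (V_up−V_dn)/(S_up−S_dn) = (116.1770−0.0000)/(175.4946−103.0077) = 1.6027. V = [p*·116.1770 + (1−p*)·0.0000]/1.22 = 68.4967. B = V − Δ·S = -135.3227.
(1,1): S=216.6600. Δ = (V_up−V_dn)/(S_up−S_dn) = (288.6060−116.1770)/(298.9908−175.4946) = 1.3962. V = [p*·288.6060 + (1−p*)·116.1770]/1.22 = 196.8892. B = V − Δ·S = -105.6177.
(0,0): S=157.0000. Δ = (V_up−V_dn)/(S_up−S_dn) = (196.8892−68.4967)/(216.6600−127.1700) = 1.4347. V = [p*·196.8892 + (1−p*)·68.4967]/1.22 = 131.8436. B = V − Δ·S = -93.4065.
Self-financing check: at every node Δ·S+B equals the discounted successor values.

(0,0): Delta=1.4347 Bond=-93.4065
(1,0): Delta=1.6027 Bond=-135.3227
(1,1): Delta=1.3962 Bond=-105.6177
(2,0): Delta=0.0000 Bond=0.0000
(2,1): Delta=1.9698 Bond=-229.5205
(2,2): Delta=1.2648 Bond=-89.5690
(3,0): Delta=0.0000 Bond=0.0000
(3,1): Delta=0.0000 Bond=0.0000
(3,2): Delta=2.4211 Bond=-389.2891
(3,3): Delta=1.0000 Bond=0.0000
V0=131.8436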